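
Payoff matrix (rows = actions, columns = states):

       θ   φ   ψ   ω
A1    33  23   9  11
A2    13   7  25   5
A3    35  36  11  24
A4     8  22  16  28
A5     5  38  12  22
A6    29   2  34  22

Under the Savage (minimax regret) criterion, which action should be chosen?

Column bests: θ=35, φ=38, ψ=34, ω=28.
A1 regrets: 2, 15, 25, 17 → max 25
A2 regrets: 22, 31, 9, 23 → max 31
A3 regrets: 0, 2, 23, 4 → max 23
A4 regrets: 27, 16, 18, 0 → max 27
A5 regrets: 30, 0, 22, 6 → max 30
A6 regrets: 6, 36, 0, 6 → max 36
Smallest max regret = 23 → A3.

A3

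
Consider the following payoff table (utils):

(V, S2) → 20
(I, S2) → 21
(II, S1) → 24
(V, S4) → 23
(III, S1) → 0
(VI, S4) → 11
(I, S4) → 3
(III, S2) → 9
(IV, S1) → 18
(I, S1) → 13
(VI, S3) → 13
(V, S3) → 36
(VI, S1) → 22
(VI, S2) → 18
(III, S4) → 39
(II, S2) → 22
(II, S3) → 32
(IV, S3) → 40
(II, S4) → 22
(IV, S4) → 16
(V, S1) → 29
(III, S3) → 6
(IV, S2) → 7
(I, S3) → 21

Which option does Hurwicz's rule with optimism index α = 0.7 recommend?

I: 0.7·21 + 0.3·3 = 15.6
II: 0.7·32 + 0.3·22 = 29
III: 0.7·39 + 0.3·0 = 27.3
IV: 0.7·40 + 0.3·7 = 30.1
V: 0.7·36 + 0.3·20 = 31.2
VI: 0.7·22 + 0.3·11 = 18.7
Highest Hurwicz score = 31.2 → V.

V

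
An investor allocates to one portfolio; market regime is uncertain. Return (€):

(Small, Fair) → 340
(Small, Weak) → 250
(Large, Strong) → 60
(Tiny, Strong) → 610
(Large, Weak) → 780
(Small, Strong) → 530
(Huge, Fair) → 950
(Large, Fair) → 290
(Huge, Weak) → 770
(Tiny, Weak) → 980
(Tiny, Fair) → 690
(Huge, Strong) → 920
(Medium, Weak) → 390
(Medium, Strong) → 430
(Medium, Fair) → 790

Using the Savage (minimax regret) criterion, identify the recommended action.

Huge

Column bests: Weak=980, Fair=950, Strong=920.
Tiny regrets: 0, 260, 310 → max 310
Small regrets: 730, 610, 390 → max 730
Medium regrets: 590, 160, 490 → max 590
Large regrets: 200, 660, 860 → max 860
Huge regrets: 210, 0, 0 → max 210
Smallest max regret = 210 → Huge.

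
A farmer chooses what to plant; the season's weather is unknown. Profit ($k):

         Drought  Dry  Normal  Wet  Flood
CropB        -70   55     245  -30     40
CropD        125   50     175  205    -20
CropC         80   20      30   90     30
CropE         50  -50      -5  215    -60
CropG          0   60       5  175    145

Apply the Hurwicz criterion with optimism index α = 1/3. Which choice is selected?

CropG

CropB: 1/3·245 + 2/3·(-70) = 35
CropD: 1/3·205 + 2/3·(-20) = 55
CropC: 1/3·90 + 2/3·20 = 130/3
CropE: 1/3·215 + 2/3·(-60) = 95/3
CropG: 1/3·175 + 2/3·0 = 175/3
Highest Hurwicz score = 175/3 → CropG.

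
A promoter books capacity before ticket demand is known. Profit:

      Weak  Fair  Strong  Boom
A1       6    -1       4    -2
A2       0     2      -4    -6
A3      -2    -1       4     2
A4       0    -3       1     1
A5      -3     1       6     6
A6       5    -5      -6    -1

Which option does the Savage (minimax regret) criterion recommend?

A4

Column bests: Weak=6, Fair=2, Strong=6, Boom=6.
A1 regrets: 0, 3, 2, 8 → max 8
A2 regrets: 6, 0, 10, 12 → max 12
A3 regrets: 8, 3, 2, 4 → max 8
A4 regrets: 6, 5, 5, 5 → max 6
A5 regrets: 9, 1, 0, 0 → max 9
A6 regrets: 1, 7, 12, 7 → max 12
Smallest max regret = 6 → A4.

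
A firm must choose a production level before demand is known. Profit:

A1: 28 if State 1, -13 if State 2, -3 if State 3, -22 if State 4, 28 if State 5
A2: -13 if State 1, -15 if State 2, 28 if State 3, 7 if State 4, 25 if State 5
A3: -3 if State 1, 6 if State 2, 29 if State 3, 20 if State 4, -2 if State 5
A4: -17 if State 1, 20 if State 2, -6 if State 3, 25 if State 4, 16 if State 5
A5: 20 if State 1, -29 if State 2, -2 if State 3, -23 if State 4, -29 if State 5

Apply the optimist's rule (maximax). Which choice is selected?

A3

Row maxima: A1=28, A2=28, A3=29, A4=25, A5=20
Best best-case = 29 → A3.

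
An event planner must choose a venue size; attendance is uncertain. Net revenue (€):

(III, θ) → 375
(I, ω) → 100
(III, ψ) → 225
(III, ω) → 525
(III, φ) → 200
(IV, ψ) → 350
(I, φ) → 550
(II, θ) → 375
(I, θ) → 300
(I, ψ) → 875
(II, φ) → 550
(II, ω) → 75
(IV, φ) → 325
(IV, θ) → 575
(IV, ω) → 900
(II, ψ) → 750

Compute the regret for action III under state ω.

375

Best payoff under ω is 900.
Regret = 900 − 525 = 375.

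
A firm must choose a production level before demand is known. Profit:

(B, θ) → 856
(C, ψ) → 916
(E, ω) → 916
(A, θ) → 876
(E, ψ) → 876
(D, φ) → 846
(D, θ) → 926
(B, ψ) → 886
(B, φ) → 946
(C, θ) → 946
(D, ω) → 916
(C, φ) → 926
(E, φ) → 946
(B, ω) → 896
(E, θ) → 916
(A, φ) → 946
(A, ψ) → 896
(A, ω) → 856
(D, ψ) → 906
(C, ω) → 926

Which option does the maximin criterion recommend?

C

Row minima: A=856, B=856, C=916, D=846, E=876
Best worst-case = 916 → C.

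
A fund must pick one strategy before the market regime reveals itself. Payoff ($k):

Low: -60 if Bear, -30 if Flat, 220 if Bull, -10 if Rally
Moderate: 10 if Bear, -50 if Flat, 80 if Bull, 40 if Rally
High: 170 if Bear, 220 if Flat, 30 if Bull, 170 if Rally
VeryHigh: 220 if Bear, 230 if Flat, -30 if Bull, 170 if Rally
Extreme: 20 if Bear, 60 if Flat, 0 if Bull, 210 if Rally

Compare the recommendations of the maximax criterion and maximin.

Row maxima: Low=220, Moderate=80, High=220, VeryHigh=230, Extreme=210
Best best-case = 230 → VeryHigh.
Row minima: Low=-60, Moderate=-50, High=30, VeryHigh=-30, Extreme=0
Best worst-case = 30 → High.

maximax → VeryHigh; maximin → High (disagree)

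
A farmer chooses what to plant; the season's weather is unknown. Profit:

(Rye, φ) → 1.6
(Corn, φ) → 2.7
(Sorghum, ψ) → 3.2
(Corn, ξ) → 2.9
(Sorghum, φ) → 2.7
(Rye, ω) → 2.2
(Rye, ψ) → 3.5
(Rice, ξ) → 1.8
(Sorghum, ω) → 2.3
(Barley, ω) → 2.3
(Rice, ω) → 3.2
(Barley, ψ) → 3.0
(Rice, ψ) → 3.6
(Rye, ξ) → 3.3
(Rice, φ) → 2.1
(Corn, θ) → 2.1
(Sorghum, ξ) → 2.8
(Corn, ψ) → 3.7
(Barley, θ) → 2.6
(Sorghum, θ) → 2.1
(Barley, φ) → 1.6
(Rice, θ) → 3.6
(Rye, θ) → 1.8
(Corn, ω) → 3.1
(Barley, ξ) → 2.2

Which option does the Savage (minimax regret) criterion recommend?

Barley

Column bests: θ=3.6, φ=2.7, ψ=3.7, ω=3.2, ξ=3.3.
Rice regrets: 0.0, 0.6, 0.1, 0.0, 1.5 → max 1.5
Sorghum regrets: 1.5, 0.0, 0.5, 0.9, 0.5 → max 1.5
Rye regrets: 1.8, 1.1, 0.2, 1.0, 0.0 → max 1.8
Corn regrets: 1.5, 0.0, 0.0, 0.1, 0.4 → max 1.5
Barley regrets: 1.0, 1.1, 0.7, 0.9, 1.1 → max 1.1
Smallest max regret = 1.1 → Barley.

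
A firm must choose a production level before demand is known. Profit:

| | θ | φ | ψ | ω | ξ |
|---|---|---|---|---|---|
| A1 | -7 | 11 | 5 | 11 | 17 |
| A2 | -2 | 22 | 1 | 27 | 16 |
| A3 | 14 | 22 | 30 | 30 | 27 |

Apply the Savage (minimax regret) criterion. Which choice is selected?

A3

Column bests: θ=14, φ=22, ψ=30, ω=30, ξ=27.
A1 regrets: 21, 11, 25, 19, 10 → max 25
A2 regrets: 16, 0, 29, 3, 11 → max 29
A3 regrets: 0, 0, 0, 0, 0 → max 0
Smallest max regret = 0 → A3.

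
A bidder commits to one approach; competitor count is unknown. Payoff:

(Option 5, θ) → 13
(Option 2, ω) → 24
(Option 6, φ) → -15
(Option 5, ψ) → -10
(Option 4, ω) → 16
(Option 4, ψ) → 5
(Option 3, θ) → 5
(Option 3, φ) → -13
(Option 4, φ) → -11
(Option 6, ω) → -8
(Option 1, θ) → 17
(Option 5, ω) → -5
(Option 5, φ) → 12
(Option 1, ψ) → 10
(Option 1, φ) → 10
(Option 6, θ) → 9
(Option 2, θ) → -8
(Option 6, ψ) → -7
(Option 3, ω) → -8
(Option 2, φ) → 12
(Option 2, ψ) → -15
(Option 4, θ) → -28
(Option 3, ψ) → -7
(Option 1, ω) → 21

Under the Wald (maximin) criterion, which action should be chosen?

Row minima: Option 1=10, Option 2=-15, Option 3=-13, Option 4=-28, Option 5=-10, Option 6=-15
Best worst-case = 10 → Option 1.

Option 1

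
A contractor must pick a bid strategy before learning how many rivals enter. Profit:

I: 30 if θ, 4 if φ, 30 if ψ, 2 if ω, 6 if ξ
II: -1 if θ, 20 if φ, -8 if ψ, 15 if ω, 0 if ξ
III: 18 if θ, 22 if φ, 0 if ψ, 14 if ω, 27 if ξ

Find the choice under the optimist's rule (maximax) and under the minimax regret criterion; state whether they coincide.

Row maxima: I=30, II=20, III=27
Best best-case = 30 → I.
Column bests: θ=30, φ=22, ψ=30, ω=15, ξ=27.
I regrets: 0, 18, 0, 13, 21 → max 21
II regrets: 31, 2, 38, 0, 27 → max 38
III regrets: 12, 0, 30, 1, 0 → max 30
Smallest max regret = 21 → I.

maximax → I; minimax regret → I (agree)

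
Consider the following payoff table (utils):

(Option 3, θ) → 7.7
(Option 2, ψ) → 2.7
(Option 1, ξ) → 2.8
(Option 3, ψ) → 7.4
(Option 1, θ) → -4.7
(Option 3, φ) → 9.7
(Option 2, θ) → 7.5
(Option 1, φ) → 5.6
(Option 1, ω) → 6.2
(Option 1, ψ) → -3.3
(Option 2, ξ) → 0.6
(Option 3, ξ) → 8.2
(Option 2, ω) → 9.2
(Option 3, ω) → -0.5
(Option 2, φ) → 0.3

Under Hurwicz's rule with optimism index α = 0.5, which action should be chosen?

Option 1: 0.5·6.2 + 0.5·(-4.7) = 0.75
Option 2: 0.5·9.2 + 0.5·0.3 = 4.75
Option 3: 0.5·9.7 + 0.5·(-0.5) = 4.6
Highest Hurwicz score = 4.75 → Option 2.

Option 2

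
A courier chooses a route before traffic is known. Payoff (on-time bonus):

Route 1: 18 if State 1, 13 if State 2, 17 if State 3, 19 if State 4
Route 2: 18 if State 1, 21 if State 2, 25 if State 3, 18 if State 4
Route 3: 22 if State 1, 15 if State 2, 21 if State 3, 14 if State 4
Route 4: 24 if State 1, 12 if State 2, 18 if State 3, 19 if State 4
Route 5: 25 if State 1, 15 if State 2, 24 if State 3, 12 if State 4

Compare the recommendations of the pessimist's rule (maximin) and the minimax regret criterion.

maximin → Route 2; minimax regret → Route 3 (disagree)

Row minima: Route 1=13, Route 2=18, Route 3=14, Route 4=12, Route 5=12
Best worst-case = 18 → Route 2.
Column bests: State 1=25, State 2=21, State 3=25, State 4=19.
Route 1 regrets: 7, 8, 8, 0 → max 8
Route 2 regrets: 7, 0, 0, 1 → max 7
Route 3 regrets: 3, 6, 4, 5 → max 6
Route 4 regrets: 1, 9, 7, 0 → max 9
Route 5 regrets: 0, 6, 1, 7 → max 7
Smallest max regret = 6 → Route 3.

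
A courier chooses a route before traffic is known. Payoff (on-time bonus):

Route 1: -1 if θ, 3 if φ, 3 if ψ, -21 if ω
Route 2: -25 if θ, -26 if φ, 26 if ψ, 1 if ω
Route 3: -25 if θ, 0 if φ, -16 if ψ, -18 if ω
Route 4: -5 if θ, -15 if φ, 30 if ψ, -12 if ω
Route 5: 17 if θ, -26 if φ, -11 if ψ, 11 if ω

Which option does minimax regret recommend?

Column bests: θ=17, φ=3, ψ=30, ω=11.
Route 1 regrets: 18, 0, 27, 32 → max 32
Route 2 regrets: 42, 29, 4, 10 → max 42
Route 3 regrets: 42, 3, 46, 29 → max 46
Route 4 regrets: 22, 18, 0, 23 → max 23
Route 5 regrets: 0, 29, 41, 0 → max 41
Smallest max regret = 23 → Route 4.

Route 4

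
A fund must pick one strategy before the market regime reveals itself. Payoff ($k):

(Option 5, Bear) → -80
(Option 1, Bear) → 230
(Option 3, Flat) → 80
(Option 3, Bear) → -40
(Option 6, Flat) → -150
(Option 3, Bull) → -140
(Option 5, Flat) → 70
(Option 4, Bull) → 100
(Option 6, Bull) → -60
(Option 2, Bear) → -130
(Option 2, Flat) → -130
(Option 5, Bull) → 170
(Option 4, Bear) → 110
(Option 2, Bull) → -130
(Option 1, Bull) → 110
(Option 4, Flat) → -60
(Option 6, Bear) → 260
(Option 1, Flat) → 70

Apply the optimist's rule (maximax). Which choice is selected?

Row maxima: Option 1=230, Option 2=-130, Option 3=80, Option 4=110, Option 5=170, Option 6=260
Best best-case = 260 → Option 6.

Option 6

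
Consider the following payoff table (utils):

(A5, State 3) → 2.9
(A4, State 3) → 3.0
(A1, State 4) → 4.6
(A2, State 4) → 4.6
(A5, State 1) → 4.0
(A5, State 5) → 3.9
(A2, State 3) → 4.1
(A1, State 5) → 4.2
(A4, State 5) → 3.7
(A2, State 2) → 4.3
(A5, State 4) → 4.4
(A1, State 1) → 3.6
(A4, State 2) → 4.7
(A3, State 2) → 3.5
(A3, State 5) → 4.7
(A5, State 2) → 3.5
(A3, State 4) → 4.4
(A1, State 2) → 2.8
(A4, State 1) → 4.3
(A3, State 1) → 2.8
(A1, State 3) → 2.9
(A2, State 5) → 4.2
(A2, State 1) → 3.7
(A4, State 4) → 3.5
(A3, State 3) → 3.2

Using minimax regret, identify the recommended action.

A2

Column bests: State 1=4.3, State 2=4.7, State 3=4.1, State 4=4.6, State 5=4.7.
A1 regrets: 0.7, 1.9, 1.2, 0.0, 0.5 → max 1.9
A2 regrets: 0.6, 0.4, 0.0, 0.0, 0.5 → max 0.6
A3 regrets: 1.5, 1.2, 0.9, 0.2, 0.0 → max 1.5
A4 regrets: 0.0, 0.0, 1.1, 1.1, 1.0 → max 1.1
A5 regrets: 0.3, 1.2, 1.2, 0.2, 0.8 → max 1.2
Smallest max regret = 0.6 → A2.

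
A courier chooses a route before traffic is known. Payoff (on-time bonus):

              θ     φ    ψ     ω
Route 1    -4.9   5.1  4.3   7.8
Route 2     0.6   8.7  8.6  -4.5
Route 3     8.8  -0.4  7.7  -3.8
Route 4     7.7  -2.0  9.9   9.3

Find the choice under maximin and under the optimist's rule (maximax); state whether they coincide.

maximin → Route 4; maximax → Route 4 (agree)

Row minima: Route 1=-4.9, Route 2=-4.5, Route 3=-3.8, Route 4=-2.0
Best worst-case = -2.0 → Route 4.
Row maxima: Route 1=7.8, Route 2=8.7, Route 3=8.8, Route 4=9.9
Best best-case = 9.9 → Route 4.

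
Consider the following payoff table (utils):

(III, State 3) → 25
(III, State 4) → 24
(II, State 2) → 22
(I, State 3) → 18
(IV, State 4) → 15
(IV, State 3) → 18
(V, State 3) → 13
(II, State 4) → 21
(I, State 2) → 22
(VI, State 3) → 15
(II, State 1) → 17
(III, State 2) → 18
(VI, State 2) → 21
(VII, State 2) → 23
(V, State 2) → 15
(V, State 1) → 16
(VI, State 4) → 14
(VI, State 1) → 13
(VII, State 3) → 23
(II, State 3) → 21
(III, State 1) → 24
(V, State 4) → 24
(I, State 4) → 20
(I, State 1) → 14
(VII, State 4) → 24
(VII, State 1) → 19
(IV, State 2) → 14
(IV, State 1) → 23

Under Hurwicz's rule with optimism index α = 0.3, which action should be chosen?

I: 0.3·22 + 0.7·14 = 16.4
II: 0.3·22 + 0.7·17 = 18.5
III: 0.3·25 + 0.7·18 = 20.1
IV: 0.3·23 + 0.7·14 = 16.7
V: 0.3·24 + 0.7·13 = 16.3
VI: 0.3·21 + 0.7·13 = 15.4
VII: 0.3·24 + 0.7·19 = 20.5
Highest Hurwicz score = 20.5 → VII.

VII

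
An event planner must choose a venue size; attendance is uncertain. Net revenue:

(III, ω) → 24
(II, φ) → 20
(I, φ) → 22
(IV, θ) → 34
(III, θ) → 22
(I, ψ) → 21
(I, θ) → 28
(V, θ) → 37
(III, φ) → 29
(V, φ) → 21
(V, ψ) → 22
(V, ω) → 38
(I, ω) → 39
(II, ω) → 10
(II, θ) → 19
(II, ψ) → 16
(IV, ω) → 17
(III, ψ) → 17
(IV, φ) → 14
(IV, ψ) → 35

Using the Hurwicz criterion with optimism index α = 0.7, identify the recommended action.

I: 0.7·39 + 0.3·21 = 33.6
II: 0.7·20 + 0.3·10 = 17
III: 0.7·29 + 0.3·17 = 25.4
IV: 0.7·35 + 0.3·14 = 28.7
V: 0.7·38 + 0.3·21 = 32.9
Highest Hurwicz score = 33.6 → I.

I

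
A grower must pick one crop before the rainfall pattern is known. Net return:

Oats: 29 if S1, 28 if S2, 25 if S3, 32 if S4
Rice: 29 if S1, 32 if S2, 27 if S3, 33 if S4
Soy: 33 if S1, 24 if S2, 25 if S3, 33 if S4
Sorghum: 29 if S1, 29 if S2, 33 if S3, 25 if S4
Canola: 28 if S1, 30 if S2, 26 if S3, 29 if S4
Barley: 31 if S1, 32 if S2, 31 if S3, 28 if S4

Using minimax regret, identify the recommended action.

Column bests: S1=33, S2=32, S3=33, S4=33.
Oats regrets: 4, 4, 8, 1 → max 8
Rice regrets: 4, 0, 6, 0 → max 6
Soy regrets: 0, 8, 8, 0 → max 8
Sorghum regrets: 4, 3, 0, 8 → max 8
Canola regrets: 5, 2, 7, 4 → max 7
Barley regrets: 2, 0, 2, 5 → max 5
Smallest max regret = 5 → Barley.

Barley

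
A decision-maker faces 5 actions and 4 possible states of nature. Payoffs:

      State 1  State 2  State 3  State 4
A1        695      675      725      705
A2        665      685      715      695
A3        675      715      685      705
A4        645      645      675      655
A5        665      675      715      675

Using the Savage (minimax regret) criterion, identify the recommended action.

A2

Column bests: State 1=695, State 2=715, State 3=725, State 4=705.
A1 regrets: 0, 40, 0, 0 → max 40
A2 regrets: 30, 30, 10, 10 → max 30
A3 regrets: 20, 0, 40, 0 → max 40
A4 regrets: 50, 70, 50, 50 → max 70
A5 regrets: 30, 40, 10, 30 → max 40
Smallest max regret = 30 → A2.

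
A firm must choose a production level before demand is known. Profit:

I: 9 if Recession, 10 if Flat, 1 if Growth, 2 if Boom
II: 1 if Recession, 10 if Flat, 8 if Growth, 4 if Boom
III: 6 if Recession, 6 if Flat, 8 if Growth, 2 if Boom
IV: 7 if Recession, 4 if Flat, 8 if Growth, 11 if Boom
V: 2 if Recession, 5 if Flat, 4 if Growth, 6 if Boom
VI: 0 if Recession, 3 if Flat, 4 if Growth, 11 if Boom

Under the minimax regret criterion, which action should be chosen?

IV

Column bests: Recession=9, Flat=10, Growth=8, Boom=11.
I regrets: 0, 0, 7, 9 → max 9
II regrets: 8, 0, 0, 7 → max 8
III regrets: 3, 4, 0, 9 → max 9
IV regrets: 2, 6, 0, 0 → max 6
V regrets: 7, 5, 4, 5 → max 7
VI regrets: 9, 7, 4, 0 → max 9
Smallest max regret = 6 → IV.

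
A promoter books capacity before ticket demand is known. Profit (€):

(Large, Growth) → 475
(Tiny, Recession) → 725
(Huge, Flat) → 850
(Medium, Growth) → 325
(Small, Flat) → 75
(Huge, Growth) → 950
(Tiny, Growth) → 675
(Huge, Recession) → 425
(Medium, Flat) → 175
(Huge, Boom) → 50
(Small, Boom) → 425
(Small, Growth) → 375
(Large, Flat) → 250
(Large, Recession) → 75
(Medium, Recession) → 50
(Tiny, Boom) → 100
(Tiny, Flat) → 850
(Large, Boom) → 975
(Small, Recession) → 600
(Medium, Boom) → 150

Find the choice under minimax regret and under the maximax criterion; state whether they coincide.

Column bests: Recession=725, Flat=850, Growth=950, Boom=975.
Tiny regrets: 0, 0, 275, 875 → max 875
Small regrets: 125, 775, 575, 550 → max 775
Medium regrets: 675, 675, 625, 825 → max 825
Large regrets: 650, 600, 475, 0 → max 650
Huge regrets: 300, 0, 0, 925 → max 925
Smallest max regret = 650 → Large.
Row maxima: Tiny=850, Small=600, Medium=325, Large=975, Huge=950
Best best-case = 975 → Large.

minimax regret → Large; maximax → Large (agree)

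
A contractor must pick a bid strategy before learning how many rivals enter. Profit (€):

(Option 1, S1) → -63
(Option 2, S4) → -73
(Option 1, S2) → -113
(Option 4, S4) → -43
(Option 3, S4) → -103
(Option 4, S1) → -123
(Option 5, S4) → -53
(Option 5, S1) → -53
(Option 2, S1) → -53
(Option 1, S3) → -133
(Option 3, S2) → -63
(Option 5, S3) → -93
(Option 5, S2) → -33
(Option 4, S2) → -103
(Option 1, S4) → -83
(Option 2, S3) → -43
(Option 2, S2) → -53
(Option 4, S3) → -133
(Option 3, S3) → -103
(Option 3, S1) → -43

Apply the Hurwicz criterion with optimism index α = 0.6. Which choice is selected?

Option 1: 0.6·(-63) + 0.4·(-133) = -91
Option 2: 0.6·(-43) + 0.4·(-73) = -55
Option 3: 0.6·(-43) + 0.4·(-103) = -67
Option 4: 0.6·(-43) + 0.4·(-133) = -79
Option 5: 0.6·(-33) + 0.4·(-93) = -57
Highest Hurwicz score = -55 → Option 2.

Option 2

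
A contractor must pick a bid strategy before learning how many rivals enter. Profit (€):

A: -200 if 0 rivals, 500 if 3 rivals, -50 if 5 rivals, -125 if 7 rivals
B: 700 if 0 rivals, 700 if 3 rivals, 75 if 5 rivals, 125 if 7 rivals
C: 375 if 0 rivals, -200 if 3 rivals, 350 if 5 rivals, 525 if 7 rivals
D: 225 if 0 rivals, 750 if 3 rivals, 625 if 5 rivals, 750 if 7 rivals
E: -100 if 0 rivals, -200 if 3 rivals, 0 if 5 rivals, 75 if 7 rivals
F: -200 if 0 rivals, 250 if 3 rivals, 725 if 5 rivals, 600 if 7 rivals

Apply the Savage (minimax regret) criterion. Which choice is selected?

D

Column bests: 0 rivals=700, 3 rivals=750, 5 rivals=725, 7 rivals=750.
A regrets: 900, 250, 775, 875 → max 900
B regrets: 0, 50, 650, 625 → max 650
C regrets: 325, 950, 375, 225 → max 950
D regrets: 475, 0, 100, 0 → max 475
E regrets: 800, 950, 725, 675 → max 950
F regrets: 900, 500, 0, 150 → max 900
Smallest max regret = 475 → D.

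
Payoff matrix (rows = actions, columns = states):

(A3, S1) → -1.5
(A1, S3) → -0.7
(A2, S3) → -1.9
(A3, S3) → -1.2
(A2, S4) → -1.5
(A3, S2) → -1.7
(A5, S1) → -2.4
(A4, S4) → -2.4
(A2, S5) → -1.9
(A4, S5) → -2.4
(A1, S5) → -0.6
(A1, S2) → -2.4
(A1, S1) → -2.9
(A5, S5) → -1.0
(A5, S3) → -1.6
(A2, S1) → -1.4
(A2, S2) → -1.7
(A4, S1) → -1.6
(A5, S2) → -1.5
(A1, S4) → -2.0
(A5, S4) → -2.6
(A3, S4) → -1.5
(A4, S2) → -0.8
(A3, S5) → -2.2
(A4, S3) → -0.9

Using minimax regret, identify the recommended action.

A5

Column bests: S1=-1.4, S2=-0.8, S3=-0.7, S4=-1.5, S5=-0.6.
A1 regrets: 1.5, 1.6, 0.0, 0.5, 0.0 → max 1.6
A2 regrets: 0.0, 0.9, 1.2, 0.0, 1.3 → max 1.3
A3 regrets: 0.1, 0.9, 0.5, 0.0, 1.6 → max 1.6
A4 regrets: 0.2, 0.0, 0.2, 0.9, 1.8 → max 1.8
A5 regrets: 1.0, 0.7, 0.9, 1.1, 0.4 → max 1.1
Smallest max regret = 1.1 → A5.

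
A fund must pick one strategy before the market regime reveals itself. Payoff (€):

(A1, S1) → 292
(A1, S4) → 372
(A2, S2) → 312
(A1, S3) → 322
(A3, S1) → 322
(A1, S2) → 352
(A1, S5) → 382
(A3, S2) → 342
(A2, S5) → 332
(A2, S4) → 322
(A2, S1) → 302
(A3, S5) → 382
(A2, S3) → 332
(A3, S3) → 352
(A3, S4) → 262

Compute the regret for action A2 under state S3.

20

Best payoff under S3 is 352.
Regret = 352 − 332 = 20.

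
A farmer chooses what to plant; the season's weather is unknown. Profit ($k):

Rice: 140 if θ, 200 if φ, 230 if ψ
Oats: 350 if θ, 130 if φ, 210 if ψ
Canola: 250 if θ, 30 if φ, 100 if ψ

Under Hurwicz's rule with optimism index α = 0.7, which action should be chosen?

Oats

Rice: 0.7·230 + 0.3·140 = 203
Oats: 0.7·350 + 0.3·130 = 284
Canola: 0.7·250 + 0.3·30 = 184
Highest Hurwicz score = 284 → Oats.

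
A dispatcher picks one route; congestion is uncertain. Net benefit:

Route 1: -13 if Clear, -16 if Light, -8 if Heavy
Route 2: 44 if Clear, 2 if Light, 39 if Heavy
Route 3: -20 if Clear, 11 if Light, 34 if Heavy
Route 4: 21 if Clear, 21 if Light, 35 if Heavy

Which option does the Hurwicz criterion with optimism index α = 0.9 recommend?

Route 2

Route 1: 0.9·(-8) + 0.1·(-16) = -8.8
Route 2: 0.9·44 + 0.1·2 = 39.8
Route 3: 0.9·34 + 0.1·(-20) = 28.6
Route 4: 0.9·35 + 0.1·21 = 33.6
Highest Hurwicz score = 39.8 → Route 2.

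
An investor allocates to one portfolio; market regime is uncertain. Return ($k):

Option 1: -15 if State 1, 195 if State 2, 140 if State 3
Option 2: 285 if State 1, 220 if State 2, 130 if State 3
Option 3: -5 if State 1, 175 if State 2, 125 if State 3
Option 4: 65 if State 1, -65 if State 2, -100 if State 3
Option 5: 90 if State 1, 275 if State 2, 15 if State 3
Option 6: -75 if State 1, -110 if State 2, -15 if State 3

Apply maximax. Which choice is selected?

Option 2

Row maxima: Option 1=195, Option 2=285, Option 3=175, Option 4=65, Option 5=275, Option 6=-15
Best best-case = 285 → Option 2.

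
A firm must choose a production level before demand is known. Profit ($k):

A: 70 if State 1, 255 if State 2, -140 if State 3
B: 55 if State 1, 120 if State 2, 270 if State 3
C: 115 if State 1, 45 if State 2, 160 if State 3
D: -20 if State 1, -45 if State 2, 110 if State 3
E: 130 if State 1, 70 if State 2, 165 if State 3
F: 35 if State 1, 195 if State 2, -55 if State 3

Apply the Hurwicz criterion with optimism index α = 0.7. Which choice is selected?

A: 0.7·255 + 0.3·(-140) = 136.5
B: 0.7·270 + 0.3·55 = 205.5
C: 0.7·160 + 0.3·45 = 125.5
D: 0.7·110 + 0.3·(-45) = 63.5
E: 0.7·165 + 0.3·70 = 136.5
F: 0.7·195 + 0.3·(-55) = 120
Highest Hurwicz score = 205.5 → B.

B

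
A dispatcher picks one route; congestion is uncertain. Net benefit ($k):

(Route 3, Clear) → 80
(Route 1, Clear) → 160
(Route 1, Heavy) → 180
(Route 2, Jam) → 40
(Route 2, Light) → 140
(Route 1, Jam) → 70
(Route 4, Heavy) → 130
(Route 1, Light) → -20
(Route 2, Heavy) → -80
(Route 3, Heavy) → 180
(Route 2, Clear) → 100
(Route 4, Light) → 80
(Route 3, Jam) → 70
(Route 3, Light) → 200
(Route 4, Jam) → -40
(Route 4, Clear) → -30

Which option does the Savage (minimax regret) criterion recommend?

Route 3

Column bests: Clear=160, Light=200, Heavy=180, Jam=70.
Route 1 regrets: 0, 220, 0, 0 → max 220
Route 2 regrets: 60, 60, 260, 30 → max 260
Route 3 regrets: 80, 0, 0, 0 → max 80
Route 4 regrets: 190, 120, 50, 110 → max 190
Smallest max regret = 80 → Route 3.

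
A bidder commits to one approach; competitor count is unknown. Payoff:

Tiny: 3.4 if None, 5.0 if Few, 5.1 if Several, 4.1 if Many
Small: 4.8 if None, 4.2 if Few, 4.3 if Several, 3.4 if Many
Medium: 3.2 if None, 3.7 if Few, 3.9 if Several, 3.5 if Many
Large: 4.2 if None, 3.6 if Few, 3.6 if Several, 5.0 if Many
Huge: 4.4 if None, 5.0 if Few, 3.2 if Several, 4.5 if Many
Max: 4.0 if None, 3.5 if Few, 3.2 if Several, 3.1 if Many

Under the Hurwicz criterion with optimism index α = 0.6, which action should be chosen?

Large

Tiny: 0.6·5.1 + 0.4·3.4 = 4.42
Small: 0.6·4.8 + 0.4·3.4 = 4.24
Medium: 0.6·3.9 + 0.4·3.2 = 3.62
Large: 0.6·5.0 + 0.4·3.6 = 4.44
Huge: 0.6·5.0 + 0.4·3.2 = 4.28
Max: 0.6·4.0 + 0.4·3.1 = 3.64
Highest Hurwicz score = 4.44 → Large.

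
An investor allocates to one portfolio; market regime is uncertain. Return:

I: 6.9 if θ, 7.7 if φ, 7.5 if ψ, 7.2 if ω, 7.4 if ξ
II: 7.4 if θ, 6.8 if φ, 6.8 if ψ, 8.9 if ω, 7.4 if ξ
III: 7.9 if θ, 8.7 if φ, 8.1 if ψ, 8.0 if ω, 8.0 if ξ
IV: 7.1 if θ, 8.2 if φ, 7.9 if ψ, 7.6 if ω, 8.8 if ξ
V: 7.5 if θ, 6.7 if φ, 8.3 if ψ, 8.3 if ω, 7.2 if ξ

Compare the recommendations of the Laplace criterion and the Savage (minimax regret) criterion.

Row averages: I=7.34, II=7.46, III=8.14, IV=7.92, V=7.6
Highest average = 8.14 → III.
Column bests: θ=7.9, φ=8.7, ψ=8.3, ω=8.9, ξ=8.8.
I regrets: 1.0, 1.0, 0.8, 1.7, 1.4 → max 1.7
II regrets: 0.5, 1.9, 1.5, 0.0, 1.4 → max 1.9
III regrets: 0.0, 0.0, 0.2, 0.9, 0.8 → max 0.9
IV regrets: 0.8, 0.5, 0.4, 1.3, 0.0 → max 1.3
V regrets: 0.4, 2.0, 0.0, 0.6, 1.6 → max 2.0
Smallest max regret = 0.9 → III.

laplace → III; minimax regret → III (agree)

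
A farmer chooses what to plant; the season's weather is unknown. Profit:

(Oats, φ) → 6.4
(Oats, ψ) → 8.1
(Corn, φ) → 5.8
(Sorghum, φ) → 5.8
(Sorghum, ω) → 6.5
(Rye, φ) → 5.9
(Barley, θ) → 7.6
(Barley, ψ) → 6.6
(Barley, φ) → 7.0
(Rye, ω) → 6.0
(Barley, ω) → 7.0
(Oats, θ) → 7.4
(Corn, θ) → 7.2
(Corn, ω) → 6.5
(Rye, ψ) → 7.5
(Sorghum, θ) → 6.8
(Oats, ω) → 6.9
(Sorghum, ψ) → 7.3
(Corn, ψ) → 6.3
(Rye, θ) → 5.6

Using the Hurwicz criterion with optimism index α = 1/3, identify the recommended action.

Rye: 1/3·7.5 + 2/3·5.6 = 187/30
Sorghum: 1/3·7.3 + 2/3·5.8 = 6.3
Barley: 1/3·7.6 + 2/3·6.6 = 104/15
Corn: 1/3·7.2 + 2/3·5.8 = 94/15
Oats: 1/3·8.1 + 2/3·6.4 = 209/30
Highest Hurwicz score = 209/30 → Oats.

Oats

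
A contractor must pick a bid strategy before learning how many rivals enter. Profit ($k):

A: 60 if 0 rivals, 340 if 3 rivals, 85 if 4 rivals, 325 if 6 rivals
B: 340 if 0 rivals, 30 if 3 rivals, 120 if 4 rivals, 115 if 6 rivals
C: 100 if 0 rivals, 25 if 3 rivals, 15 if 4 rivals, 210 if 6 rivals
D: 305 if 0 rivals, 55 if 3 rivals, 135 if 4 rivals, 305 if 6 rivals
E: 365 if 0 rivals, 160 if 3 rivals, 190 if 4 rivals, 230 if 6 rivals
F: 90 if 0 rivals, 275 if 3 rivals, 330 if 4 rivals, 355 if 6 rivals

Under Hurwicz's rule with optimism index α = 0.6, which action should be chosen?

A: 0.6·340 + 0.4·60 = 228
B: 0.6·340 + 0.4·30 = 216
C: 0.6·210 + 0.4·15 = 132
D: 0.6·305 + 0.4·55 = 205
E: 0.6·365 + 0.4·160 = 283
F: 0.6·355 + 0.4·90 = 249
Highest Hurwicz score = 283 → E.

E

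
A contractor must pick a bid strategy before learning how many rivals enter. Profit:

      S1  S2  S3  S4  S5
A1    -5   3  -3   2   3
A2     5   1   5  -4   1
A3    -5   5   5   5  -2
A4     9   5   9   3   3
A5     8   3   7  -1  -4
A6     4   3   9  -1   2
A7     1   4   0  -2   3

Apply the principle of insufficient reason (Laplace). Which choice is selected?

Row averages: A1=0, A2=1.6, A3=1.6, A4=5.8, A5=2.6, A6=3.4, A7=1.2
Highest average = 5.8 → A4.

A4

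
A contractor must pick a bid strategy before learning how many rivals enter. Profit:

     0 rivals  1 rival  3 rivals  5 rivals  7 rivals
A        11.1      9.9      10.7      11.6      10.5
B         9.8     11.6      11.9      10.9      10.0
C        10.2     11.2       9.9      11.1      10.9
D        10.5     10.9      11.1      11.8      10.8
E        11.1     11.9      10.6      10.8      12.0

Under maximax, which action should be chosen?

E

Row maxima: A=11.6, B=11.9, C=11.2, D=11.8, E=12.0
Best best-case = 12.0 → E.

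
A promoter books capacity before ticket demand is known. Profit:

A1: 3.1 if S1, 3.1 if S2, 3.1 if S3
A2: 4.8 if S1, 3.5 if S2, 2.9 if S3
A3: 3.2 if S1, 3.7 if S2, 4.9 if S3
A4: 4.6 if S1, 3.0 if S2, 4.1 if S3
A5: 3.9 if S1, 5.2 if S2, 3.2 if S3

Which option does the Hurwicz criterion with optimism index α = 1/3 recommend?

A1: 1/3·3.1 + 2/3·3.1 = 3.1
A2: 1/3·4.8 + 2/3·2.9 = 53/15
A3: 1/3·4.9 + 2/3·3.2 = 113/30
A4: 1/3·4.6 + 2/3·3.0 = 53/15
A5: 1/3·5.2 + 2/3·3.2 = 58/15
Highest Hurwicz score = 58/15 → A5.

A5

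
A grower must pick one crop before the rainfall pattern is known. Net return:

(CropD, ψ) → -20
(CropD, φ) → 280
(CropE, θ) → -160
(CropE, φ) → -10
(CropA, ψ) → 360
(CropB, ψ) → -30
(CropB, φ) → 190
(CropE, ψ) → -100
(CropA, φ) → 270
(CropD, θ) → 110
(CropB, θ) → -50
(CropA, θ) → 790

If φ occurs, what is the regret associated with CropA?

Best payoff under φ is 280.
Regret = 280 − 270 = 10.

10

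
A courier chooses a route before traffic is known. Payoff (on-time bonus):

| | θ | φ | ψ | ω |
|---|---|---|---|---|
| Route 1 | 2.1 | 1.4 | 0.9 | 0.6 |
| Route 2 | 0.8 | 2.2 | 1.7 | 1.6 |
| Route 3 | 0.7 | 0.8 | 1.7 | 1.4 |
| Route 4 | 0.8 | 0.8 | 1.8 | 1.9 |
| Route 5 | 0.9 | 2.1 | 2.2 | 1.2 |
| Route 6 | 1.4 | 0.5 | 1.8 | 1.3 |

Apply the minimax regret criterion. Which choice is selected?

Route 5

Column bests: θ=2.1, φ=2.2, ψ=2.2, ω=1.9.
Route 1 regrets: 0.0, 0.8, 1.3, 1.3 → max 1.3
Route 2 regrets: 1.3, 0.0, 0.5, 0.3 → max 1.3
Route 3 regrets: 1.4, 1.4, 0.5, 0.5 → max 1.4
Route 4 regrets: 1.3, 1.4, 0.4, 0.0 → max 1.4
Route 5 regrets: 1.2, 0.1, 0.0, 0.7 → max 1.2
Route 6 regrets: 0.7, 1.7, 0.4, 0.6 → max 1.7
Smallest max regret = 1.2 → Route 5.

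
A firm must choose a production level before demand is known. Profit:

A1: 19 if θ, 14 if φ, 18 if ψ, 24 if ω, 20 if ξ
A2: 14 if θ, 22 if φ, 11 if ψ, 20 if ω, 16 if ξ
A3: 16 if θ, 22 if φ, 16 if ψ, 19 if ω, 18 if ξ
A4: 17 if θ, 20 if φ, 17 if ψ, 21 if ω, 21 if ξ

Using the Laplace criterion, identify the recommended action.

A4

Row averages: A1=19, A2=16.6, A3=18.2, A4=19.2
Highest average = 19.2 → A4.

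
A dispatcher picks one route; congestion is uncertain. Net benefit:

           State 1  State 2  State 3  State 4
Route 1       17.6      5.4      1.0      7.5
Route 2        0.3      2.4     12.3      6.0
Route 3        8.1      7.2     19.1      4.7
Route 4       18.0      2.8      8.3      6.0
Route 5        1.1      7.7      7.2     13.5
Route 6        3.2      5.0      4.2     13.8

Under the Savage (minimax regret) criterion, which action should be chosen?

Route 3

Column bests: State 1=18.0, State 2=7.7, State 3=19.1, State 4=13.8.
Route 1 regrets: 0.4, 2.3, 18.1, 6.3 → max 18.1
Route 2 regrets: 17.7, 5.3, 6.8, 7.8 → max 17.7
Route 3 regrets: 9.9, 0.5, 0.0, 9.1 → max 9.9
Route 4 regrets: 0.0, 4.9, 10.8, 7.8 → max 10.8
Route 5 regrets: 16.9, 0.0, 11.9, 0.3 → max 16.9
Route 6 regrets: 14.8, 2.7, 14.9, 0.0 → max 14.9
Smallest max regret = 9.9 → Route 3.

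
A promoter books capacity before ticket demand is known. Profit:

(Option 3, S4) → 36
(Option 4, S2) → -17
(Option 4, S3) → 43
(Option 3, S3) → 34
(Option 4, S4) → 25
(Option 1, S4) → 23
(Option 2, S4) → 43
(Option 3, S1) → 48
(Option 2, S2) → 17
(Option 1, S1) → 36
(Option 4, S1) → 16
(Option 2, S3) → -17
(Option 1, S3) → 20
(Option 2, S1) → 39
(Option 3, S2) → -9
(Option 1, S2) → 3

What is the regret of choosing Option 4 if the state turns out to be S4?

Best payoff under S4 is 43.
Regret = 43 − 25 = 18.

18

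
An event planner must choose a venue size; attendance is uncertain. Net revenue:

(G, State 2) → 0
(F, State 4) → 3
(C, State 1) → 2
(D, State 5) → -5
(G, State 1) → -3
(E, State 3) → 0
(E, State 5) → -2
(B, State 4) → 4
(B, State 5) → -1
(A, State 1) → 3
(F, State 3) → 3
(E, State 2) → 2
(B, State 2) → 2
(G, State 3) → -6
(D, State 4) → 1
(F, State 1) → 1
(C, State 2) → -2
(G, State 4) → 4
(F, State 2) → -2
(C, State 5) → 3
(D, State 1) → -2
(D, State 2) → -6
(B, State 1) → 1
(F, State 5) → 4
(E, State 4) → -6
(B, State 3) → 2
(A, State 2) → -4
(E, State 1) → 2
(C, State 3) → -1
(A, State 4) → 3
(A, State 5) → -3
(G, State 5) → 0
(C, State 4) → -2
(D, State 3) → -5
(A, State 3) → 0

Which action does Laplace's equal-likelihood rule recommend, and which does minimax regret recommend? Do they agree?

Row averages: A=-0.2, B=1.6, C=0, D=-3.4, E=-0.8, F=1.8, G=-1
Highest average = 1.8 → F.
Column bests: State 1=3, State 2=2, State 3=3, State 4=4, State 5=4.
A regrets: 0, 6, 3, 1, 7 → max 7
B regrets: 2, 0, 1, 0, 5 → max 5
C regrets: 1, 4, 4, 6, 1 → max 6
D regrets: 5, 8, 8, 3, 9 → max 9
E regrets: 1, 0, 3, 10, 6 → max 10
F regrets: 2, 4, 0, 1, 0 → max 4
G regrets: 6, 2, 9, 0, 4 → max 9
Smallest max regret = 4 → F.

laplace → F; minimax regret → F (agree)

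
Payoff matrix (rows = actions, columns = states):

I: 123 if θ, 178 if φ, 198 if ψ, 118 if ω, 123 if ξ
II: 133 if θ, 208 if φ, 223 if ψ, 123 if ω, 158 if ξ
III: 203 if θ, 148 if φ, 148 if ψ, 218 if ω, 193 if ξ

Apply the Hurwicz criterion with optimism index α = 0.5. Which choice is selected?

III

I: 0.5·198 + 0.5·118 = 158
II: 0.5·223 + 0.5·123 = 173
III: 0.5·218 + 0.5·148 = 183
Highest Hurwicz score = 183 → III.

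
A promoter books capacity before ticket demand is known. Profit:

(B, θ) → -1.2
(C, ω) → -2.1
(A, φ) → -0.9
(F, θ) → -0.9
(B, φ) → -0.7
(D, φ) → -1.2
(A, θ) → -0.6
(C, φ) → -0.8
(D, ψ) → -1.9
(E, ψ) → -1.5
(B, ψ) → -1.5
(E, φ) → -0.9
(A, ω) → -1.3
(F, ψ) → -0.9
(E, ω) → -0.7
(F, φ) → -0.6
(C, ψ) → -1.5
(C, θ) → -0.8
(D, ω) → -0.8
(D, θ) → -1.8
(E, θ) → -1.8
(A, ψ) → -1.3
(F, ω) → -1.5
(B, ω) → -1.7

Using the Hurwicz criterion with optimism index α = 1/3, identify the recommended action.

A: 1/3·(-0.6) + 2/3·(-1.3) = -16/15
B: 1/3·(-0.7) + 2/3·(-1.7) = -41/30
C: 1/3·(-0.8) + 2/3·(-2.1) = -5/3
D: 1/3·(-0.8) + 2/3·(-1.9) = -23/15
E: 1/3·(-0.7) + 2/3·(-1.8) = -43/30
F: 1/3·(-0.6) + 2/3·(-1.5) = -1.2
Highest Hurwicz score = -16/15 → A.

A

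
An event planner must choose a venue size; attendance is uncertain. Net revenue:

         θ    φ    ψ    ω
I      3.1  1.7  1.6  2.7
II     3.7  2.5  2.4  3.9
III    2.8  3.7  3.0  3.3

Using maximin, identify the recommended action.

III

Row minima: I=1.6, II=2.4, III=2.8
Best worst-case = 2.8 → III.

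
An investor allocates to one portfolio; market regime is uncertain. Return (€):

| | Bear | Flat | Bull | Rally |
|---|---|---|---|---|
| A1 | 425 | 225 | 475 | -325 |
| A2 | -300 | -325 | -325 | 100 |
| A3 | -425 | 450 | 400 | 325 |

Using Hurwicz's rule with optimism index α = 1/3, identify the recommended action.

A1

A1: 1/3·475 + 2/3·(-325) = -175/3
A2: 1/3·100 + 2/3·(-325) = -550/3
A3: 1/3·450 + 2/3·(-425) = -400/3
Highest Hurwicz score = -175/3 → A1.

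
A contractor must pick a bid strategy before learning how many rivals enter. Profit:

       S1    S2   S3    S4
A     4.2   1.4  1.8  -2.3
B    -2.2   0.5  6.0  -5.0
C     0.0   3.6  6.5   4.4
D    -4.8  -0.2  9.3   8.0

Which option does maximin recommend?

C

Row minima: A=-2.3, B=-5.0, C=0.0, D=-4.8
Best worst-case = 0.0 → C.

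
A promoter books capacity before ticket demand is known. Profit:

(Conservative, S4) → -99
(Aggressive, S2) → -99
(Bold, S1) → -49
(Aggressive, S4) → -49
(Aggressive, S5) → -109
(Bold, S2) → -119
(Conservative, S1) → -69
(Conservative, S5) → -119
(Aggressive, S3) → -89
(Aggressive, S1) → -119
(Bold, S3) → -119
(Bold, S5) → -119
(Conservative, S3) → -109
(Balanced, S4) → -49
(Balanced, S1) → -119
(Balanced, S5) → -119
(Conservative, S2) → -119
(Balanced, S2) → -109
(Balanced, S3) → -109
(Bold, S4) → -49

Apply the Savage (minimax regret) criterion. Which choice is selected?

Bold

Column bests: S1=-49, S2=-99, S3=-89, S4=-49, S5=-109.
Conservative regrets: 20, 20, 20, 50, 10 → max 50
Balanced regrets: 70, 10, 20, 0, 10 → max 70
Aggressive regrets: 70, 0, 0, 0, 0 → max 70
Bold regrets: 0, 20, 30, 0, 10 → max 30
Smallest max regret = 30 → Bold.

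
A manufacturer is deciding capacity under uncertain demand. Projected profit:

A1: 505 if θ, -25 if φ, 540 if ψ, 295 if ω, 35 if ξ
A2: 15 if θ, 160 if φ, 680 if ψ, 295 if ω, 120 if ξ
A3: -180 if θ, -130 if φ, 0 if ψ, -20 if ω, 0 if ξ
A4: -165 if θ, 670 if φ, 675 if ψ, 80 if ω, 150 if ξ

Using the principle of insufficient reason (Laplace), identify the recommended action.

A4

Row averages: A1=270, A2=254, A3=-66, A4=282
Highest average = 282 → A4.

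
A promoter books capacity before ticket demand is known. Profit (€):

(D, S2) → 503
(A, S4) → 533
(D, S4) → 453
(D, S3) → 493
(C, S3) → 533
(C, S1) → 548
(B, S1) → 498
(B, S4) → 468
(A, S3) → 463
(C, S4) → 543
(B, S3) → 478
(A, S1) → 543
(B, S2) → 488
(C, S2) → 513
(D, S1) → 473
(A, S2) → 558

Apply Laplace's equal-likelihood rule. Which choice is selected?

C

Row averages: A=524.25, B=483, C=534.25, D=480.5
Highest average = 534.25 → C.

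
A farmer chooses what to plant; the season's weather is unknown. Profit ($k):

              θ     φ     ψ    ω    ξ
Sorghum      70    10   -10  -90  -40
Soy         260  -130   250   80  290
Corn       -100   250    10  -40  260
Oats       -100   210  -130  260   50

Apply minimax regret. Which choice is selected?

Column bests: θ=260, φ=250, ψ=250, ω=260, ξ=290.
Sorghum regrets: 190, 240, 260, 350, 330 → max 350
Soy regrets: 0, 380, 0, 180, 0 → max 380
Corn regrets: 360, 0, 240, 300, 30 → max 360
Oats regrets: 360, 40, 380, 0, 240 → max 380
Smallest max regret = 350 → Sorghum.

Sorghum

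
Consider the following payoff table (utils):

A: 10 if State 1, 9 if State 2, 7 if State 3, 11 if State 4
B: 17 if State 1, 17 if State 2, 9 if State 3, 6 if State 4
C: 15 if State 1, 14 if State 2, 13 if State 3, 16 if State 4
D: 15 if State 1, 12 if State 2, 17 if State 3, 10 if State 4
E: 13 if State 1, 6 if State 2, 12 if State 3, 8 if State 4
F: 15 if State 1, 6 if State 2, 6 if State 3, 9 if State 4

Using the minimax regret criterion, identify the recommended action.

C

Column bests: State 1=17, State 2=17, State 3=17, State 4=16.
A regrets: 7, 8, 10, 5 → max 10
B regrets: 0, 0, 8, 10 → max 10
C regrets: 2, 3, 4, 0 → max 4
D regrets: 2, 5, 0, 6 → max 6
E regrets: 4, 11, 5, 8 → max 11
F regrets: 2, 11, 11, 7 → max 11
Smallest max regret = 4 → C.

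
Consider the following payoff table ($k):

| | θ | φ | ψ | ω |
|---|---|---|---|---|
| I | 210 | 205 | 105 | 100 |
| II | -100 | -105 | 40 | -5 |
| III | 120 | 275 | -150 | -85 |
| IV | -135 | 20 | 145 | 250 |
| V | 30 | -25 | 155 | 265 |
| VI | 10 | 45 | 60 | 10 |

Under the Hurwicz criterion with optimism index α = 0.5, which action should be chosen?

I: 0.5·210 + 0.5·100 = 155
II: 0.5·40 + 0.5·(-105) = -32.5
III: 0.5·275 + 0.5·(-150) = 62.5
IV: 0.5·250 + 0.5·(-135) = 57.5
V: 0.5·265 + 0.5·(-25) = 120
VI: 0.5·60 + 0.5·10 = 35
Highest Hurwicz score = 155 → I.

I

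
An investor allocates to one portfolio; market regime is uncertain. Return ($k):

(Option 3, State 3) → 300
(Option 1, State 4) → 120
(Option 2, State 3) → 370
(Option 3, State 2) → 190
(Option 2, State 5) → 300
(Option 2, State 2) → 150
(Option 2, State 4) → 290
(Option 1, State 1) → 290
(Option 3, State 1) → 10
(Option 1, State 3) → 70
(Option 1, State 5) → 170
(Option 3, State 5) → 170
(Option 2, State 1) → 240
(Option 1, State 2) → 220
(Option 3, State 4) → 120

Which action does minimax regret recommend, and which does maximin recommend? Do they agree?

minimax regret → Option 2; maximin → Option 2 (agree)

Column bests: State 1=290, State 2=220, State 3=370, State 4=290, State 5=300.
Option 1 regrets: 0, 0, 300, 170, 130 → max 300
Option 2 regrets: 50, 70, 0, 0, 0 → max 70
Option 3 regrets: 280, 30, 70, 170, 130 → max 280
Smallest max regret = 70 → Option 2.
Row minima: Option 1=70, Option 2=150, Option 3=10
Best worst-case = 150 → Option 2.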